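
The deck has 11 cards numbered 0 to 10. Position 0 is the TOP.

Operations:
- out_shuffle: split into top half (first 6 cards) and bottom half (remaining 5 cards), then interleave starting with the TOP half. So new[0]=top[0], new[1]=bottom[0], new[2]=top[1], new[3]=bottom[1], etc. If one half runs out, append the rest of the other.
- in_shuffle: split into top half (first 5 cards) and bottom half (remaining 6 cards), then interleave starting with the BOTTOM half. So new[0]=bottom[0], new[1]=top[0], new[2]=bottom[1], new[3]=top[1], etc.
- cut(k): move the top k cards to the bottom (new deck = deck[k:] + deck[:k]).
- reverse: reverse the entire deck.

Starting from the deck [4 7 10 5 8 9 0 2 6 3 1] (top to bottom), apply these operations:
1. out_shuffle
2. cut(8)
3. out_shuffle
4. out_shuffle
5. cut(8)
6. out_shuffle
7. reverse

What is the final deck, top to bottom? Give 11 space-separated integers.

After op 1 (out_shuffle): [4 0 7 2 10 6 5 3 8 1 9]
After op 2 (cut(8)): [8 1 9 4 0 7 2 10 6 5 3]
After op 3 (out_shuffle): [8 2 1 10 9 6 4 5 0 3 7]
After op 4 (out_shuffle): [8 4 2 5 1 0 10 3 9 7 6]
After op 5 (cut(8)): [9 7 6 8 4 2 5 1 0 10 3]
After op 6 (out_shuffle): [9 5 7 1 6 0 8 10 4 3 2]
After op 7 (reverse): [2 3 4 10 8 0 6 1 7 5 9]

Answer: 2 3 4 10 8 0 6 1 7 5 9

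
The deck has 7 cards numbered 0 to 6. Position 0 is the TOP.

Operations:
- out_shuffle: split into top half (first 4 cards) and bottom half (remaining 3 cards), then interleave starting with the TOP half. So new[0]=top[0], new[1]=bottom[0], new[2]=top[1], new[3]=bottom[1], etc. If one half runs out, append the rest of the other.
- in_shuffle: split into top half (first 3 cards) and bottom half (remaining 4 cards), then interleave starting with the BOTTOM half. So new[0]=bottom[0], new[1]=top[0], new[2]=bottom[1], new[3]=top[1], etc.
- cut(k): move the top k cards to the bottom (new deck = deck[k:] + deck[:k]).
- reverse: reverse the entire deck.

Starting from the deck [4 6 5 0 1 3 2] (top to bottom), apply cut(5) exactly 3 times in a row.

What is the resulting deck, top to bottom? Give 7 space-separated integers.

After op 1 (cut(5)): [3 2 4 6 5 0 1]
After op 2 (cut(5)): [0 1 3 2 4 6 5]
After op 3 (cut(5)): [6 5 0 1 3 2 4]

Answer: 6 5 0 1 3 2 4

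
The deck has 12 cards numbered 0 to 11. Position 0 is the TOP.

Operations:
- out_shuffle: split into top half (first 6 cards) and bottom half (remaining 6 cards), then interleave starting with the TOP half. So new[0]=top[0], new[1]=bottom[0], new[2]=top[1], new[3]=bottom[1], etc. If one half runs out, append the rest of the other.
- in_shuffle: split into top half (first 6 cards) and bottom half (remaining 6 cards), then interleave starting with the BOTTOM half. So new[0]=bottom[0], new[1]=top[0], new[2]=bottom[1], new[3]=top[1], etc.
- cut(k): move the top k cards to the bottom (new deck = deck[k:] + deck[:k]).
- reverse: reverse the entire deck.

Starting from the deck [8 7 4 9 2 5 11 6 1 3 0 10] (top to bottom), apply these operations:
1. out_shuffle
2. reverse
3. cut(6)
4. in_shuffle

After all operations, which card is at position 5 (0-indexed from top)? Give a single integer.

Answer: 6

Derivation:
After op 1 (out_shuffle): [8 11 7 6 4 1 9 3 2 0 5 10]
After op 2 (reverse): [10 5 0 2 3 9 1 4 6 7 11 8]
After op 3 (cut(6)): [1 4 6 7 11 8 10 5 0 2 3 9]
After op 4 (in_shuffle): [10 1 5 4 0 6 2 7 3 11 9 8]
Position 5: card 6.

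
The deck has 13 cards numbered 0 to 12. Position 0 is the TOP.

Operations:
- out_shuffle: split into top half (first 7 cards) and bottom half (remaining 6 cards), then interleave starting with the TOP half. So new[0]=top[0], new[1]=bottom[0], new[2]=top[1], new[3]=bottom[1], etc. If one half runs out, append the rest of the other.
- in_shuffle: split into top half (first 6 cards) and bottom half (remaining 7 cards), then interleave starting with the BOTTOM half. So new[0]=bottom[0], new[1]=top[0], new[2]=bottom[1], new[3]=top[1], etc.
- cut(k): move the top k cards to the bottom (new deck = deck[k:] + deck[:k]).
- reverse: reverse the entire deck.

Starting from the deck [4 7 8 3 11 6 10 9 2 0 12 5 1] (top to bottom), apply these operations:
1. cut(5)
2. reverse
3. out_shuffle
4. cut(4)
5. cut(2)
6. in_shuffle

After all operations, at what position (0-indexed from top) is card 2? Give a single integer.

After op 1 (cut(5)): [6 10 9 2 0 12 5 1 4 7 8 3 11]
After op 2 (reverse): [11 3 8 7 4 1 5 12 0 2 9 10 6]
After op 3 (out_shuffle): [11 12 3 0 8 2 7 9 4 10 1 6 5]
After op 4 (cut(4)): [8 2 7 9 4 10 1 6 5 11 12 3 0]
After op 5 (cut(2)): [7 9 4 10 1 6 5 11 12 3 0 8 2]
After op 6 (in_shuffle): [5 7 11 9 12 4 3 10 0 1 8 6 2]
Card 2 is at position 12.

Answer: 12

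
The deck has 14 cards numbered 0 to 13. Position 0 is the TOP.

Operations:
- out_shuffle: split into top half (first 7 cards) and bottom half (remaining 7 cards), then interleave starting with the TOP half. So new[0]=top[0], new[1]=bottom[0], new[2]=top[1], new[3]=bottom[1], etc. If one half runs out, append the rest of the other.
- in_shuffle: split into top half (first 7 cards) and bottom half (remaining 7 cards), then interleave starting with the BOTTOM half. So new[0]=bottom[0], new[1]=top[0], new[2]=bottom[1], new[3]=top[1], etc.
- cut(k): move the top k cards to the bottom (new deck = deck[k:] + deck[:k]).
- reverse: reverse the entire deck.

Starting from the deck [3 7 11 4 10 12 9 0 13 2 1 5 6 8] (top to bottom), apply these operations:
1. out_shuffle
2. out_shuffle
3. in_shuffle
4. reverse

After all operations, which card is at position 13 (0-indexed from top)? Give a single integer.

After op 1 (out_shuffle): [3 0 7 13 11 2 4 1 10 5 12 6 9 8]
After op 2 (out_shuffle): [3 1 0 10 7 5 13 12 11 6 2 9 4 8]
After op 3 (in_shuffle): [12 3 11 1 6 0 2 10 9 7 4 5 8 13]
After op 4 (reverse): [13 8 5 4 7 9 10 2 0 6 1 11 3 12]
Position 13: card 12.

Answer: 12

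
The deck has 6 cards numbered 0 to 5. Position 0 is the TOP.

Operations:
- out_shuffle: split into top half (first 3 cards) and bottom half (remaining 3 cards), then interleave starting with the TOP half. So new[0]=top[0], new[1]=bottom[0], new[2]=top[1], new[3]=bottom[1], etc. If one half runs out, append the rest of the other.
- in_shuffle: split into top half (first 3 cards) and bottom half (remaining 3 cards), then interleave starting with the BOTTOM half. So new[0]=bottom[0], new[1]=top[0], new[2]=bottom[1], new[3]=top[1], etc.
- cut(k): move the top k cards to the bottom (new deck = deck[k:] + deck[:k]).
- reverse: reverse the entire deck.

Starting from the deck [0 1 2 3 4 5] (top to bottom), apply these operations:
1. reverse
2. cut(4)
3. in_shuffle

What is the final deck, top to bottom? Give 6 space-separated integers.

After op 1 (reverse): [5 4 3 2 1 0]
After op 2 (cut(4)): [1 0 5 4 3 2]
After op 3 (in_shuffle): [4 1 3 0 2 5]

Answer: 4 1 3 0 2 5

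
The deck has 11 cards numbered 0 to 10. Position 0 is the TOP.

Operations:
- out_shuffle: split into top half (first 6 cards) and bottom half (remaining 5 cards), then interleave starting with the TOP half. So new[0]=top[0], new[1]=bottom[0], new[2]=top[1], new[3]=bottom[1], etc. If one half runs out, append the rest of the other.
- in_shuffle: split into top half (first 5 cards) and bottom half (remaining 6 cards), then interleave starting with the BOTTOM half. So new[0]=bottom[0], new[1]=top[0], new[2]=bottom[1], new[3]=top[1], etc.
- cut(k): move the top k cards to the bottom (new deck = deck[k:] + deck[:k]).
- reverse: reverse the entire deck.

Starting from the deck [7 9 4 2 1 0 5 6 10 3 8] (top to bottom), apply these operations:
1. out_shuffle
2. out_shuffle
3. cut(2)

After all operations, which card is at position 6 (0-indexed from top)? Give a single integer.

After op 1 (out_shuffle): [7 5 9 6 4 10 2 3 1 8 0]
After op 2 (out_shuffle): [7 2 5 3 9 1 6 8 4 0 10]
After op 3 (cut(2)): [5 3 9 1 6 8 4 0 10 7 2]
Position 6: card 4.

Answer: 4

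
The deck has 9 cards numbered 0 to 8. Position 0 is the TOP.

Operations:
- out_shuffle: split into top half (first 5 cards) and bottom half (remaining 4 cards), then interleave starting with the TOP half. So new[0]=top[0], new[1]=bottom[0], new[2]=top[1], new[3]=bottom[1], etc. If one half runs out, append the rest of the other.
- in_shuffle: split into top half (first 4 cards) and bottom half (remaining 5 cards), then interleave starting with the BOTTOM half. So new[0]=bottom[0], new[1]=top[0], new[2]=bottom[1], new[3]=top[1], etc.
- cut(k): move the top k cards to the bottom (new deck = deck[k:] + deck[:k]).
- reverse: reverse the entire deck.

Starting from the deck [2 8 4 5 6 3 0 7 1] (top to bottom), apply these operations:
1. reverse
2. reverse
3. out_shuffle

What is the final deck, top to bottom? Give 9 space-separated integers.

Answer: 2 3 8 0 4 7 5 1 6

Derivation:
After op 1 (reverse): [1 7 0 3 6 5 4 8 2]
After op 2 (reverse): [2 8 4 5 6 3 0 7 1]
After op 3 (out_shuffle): [2 3 8 0 4 7 5 1 6]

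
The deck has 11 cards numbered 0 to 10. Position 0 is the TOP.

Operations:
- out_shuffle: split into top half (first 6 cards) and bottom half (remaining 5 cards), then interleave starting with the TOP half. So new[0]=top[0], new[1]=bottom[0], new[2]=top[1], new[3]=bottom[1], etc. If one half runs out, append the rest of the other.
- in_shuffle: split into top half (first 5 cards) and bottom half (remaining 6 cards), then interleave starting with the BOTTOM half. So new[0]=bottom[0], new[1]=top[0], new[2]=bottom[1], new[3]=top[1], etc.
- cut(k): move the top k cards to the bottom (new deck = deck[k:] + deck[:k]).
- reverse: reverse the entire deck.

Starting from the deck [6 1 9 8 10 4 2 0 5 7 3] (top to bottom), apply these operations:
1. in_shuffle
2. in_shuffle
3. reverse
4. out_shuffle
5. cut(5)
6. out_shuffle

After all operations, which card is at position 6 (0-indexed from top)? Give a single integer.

Answer: 7

Derivation:
After op 1 (in_shuffle): [4 6 2 1 0 9 5 8 7 10 3]
After op 2 (in_shuffle): [9 4 5 6 8 2 7 1 10 0 3]
After op 3 (reverse): [3 0 10 1 7 2 8 6 5 4 9]
After op 4 (out_shuffle): [3 8 0 6 10 5 1 4 7 9 2]
After op 5 (cut(5)): [5 1 4 7 9 2 3 8 0 6 10]
After op 6 (out_shuffle): [5 3 1 8 4 0 7 6 9 10 2]
Position 6: card 7.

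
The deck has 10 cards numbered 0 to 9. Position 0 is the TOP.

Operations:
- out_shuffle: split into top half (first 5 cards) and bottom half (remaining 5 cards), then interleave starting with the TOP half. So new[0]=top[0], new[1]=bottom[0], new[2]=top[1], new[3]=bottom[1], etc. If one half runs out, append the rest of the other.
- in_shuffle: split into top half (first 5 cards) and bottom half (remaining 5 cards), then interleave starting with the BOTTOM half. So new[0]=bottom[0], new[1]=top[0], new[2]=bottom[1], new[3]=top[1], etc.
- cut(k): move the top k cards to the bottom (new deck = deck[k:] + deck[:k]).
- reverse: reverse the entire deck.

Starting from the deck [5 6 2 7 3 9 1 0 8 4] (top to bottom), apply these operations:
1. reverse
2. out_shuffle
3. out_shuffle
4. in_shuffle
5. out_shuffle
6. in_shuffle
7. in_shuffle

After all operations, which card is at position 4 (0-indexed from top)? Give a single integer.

After op 1 (reverse): [4 8 0 1 9 3 7 2 6 5]
After op 2 (out_shuffle): [4 3 8 7 0 2 1 6 9 5]
After op 3 (out_shuffle): [4 2 3 1 8 6 7 9 0 5]
After op 4 (in_shuffle): [6 4 7 2 9 3 0 1 5 8]
After op 5 (out_shuffle): [6 3 4 0 7 1 2 5 9 8]
After op 6 (in_shuffle): [1 6 2 3 5 4 9 0 8 7]
After op 7 (in_shuffle): [4 1 9 6 0 2 8 3 7 5]
Position 4: card 0.

Answer: 0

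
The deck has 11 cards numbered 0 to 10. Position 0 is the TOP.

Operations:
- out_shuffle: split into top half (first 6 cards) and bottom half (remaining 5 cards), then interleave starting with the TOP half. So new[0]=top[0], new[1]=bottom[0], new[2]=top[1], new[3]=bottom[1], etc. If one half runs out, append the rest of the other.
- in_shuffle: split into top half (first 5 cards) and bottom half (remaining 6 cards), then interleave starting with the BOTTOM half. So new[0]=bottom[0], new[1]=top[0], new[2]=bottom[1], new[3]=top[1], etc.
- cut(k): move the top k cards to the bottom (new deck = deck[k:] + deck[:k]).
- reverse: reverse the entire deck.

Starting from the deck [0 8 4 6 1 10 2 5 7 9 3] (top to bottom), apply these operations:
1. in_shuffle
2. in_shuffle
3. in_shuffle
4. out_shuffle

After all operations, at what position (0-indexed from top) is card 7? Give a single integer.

After op 1 (in_shuffle): [10 0 2 8 5 4 7 6 9 1 3]
After op 2 (in_shuffle): [4 10 7 0 6 2 9 8 1 5 3]
After op 3 (in_shuffle): [2 4 9 10 8 7 1 0 5 6 3]
After op 4 (out_shuffle): [2 1 4 0 9 5 10 6 8 3 7]
Card 7 is at position 10.

Answer: 10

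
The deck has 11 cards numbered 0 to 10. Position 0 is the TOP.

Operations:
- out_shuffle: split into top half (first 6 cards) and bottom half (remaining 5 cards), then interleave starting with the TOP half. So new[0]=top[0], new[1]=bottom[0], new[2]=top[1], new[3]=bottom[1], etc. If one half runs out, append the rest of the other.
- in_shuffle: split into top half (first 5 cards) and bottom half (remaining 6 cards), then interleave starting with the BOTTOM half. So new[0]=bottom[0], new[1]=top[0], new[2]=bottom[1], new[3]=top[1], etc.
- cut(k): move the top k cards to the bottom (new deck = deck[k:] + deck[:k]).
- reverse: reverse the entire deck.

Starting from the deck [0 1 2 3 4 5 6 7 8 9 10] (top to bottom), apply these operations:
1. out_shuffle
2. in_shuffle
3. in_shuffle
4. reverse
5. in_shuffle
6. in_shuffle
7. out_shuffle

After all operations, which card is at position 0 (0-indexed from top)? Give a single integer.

Answer: 2

Derivation:
After op 1 (out_shuffle): [0 6 1 7 2 8 3 9 4 10 5]
After op 2 (in_shuffle): [8 0 3 6 9 1 4 7 10 2 5]
After op 3 (in_shuffle): [1 8 4 0 7 3 10 6 2 9 5]
After op 4 (reverse): [5 9 2 6 10 3 7 0 4 8 1]
After op 5 (in_shuffle): [3 5 7 9 0 2 4 6 8 10 1]
After op 6 (in_shuffle): [2 3 4 5 6 7 8 9 10 0 1]
After op 7 (out_shuffle): [2 8 3 9 4 10 5 0 6 1 7]
Position 0: card 2.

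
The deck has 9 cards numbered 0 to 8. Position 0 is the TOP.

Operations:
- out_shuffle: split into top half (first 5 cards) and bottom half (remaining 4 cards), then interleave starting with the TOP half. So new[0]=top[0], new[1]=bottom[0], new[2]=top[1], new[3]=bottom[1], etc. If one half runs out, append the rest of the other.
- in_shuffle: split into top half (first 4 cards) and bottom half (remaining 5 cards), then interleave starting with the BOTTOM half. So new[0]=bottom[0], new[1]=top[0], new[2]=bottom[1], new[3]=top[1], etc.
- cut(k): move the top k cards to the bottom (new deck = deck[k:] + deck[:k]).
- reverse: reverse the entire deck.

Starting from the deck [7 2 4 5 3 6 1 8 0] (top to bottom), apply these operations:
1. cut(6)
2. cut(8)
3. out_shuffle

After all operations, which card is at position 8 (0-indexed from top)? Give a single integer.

Answer: 7

Derivation:
After op 1 (cut(6)): [1 8 0 7 2 4 5 3 6]
After op 2 (cut(8)): [6 1 8 0 7 2 4 5 3]
After op 3 (out_shuffle): [6 2 1 4 8 5 0 3 7]
Position 8: card 7.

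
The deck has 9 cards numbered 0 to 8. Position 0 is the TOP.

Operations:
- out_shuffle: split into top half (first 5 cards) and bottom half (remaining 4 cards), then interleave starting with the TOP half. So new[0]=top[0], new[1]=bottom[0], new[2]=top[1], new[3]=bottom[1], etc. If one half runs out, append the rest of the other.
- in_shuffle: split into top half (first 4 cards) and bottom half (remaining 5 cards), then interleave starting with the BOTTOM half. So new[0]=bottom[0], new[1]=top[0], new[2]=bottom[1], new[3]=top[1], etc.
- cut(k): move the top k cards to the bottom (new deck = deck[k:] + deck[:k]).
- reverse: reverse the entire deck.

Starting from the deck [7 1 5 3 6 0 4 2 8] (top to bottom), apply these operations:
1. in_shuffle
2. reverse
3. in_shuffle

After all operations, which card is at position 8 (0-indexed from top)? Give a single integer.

Answer: 6

Derivation:
After op 1 (in_shuffle): [6 7 0 1 4 5 2 3 8]
After op 2 (reverse): [8 3 2 5 4 1 0 7 6]
After op 3 (in_shuffle): [4 8 1 3 0 2 7 5 6]
Position 8: card 6.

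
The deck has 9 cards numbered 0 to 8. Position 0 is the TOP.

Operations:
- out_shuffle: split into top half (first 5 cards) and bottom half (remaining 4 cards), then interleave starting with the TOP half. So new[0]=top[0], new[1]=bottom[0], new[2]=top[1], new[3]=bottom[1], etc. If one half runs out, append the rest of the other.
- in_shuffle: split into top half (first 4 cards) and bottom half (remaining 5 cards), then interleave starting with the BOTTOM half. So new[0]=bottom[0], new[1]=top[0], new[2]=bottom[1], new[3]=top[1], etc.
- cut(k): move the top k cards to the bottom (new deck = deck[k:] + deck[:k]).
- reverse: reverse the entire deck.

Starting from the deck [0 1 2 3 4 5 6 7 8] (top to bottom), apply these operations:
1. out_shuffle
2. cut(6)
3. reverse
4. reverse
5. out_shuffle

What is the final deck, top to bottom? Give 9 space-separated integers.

After op 1 (out_shuffle): [0 5 1 6 2 7 3 8 4]
After op 2 (cut(6)): [3 8 4 0 5 1 6 2 7]
After op 3 (reverse): [7 2 6 1 5 0 4 8 3]
After op 4 (reverse): [3 8 4 0 5 1 6 2 7]
After op 5 (out_shuffle): [3 1 8 6 4 2 0 7 5]

Answer: 3 1 8 6 4 2 0 7 5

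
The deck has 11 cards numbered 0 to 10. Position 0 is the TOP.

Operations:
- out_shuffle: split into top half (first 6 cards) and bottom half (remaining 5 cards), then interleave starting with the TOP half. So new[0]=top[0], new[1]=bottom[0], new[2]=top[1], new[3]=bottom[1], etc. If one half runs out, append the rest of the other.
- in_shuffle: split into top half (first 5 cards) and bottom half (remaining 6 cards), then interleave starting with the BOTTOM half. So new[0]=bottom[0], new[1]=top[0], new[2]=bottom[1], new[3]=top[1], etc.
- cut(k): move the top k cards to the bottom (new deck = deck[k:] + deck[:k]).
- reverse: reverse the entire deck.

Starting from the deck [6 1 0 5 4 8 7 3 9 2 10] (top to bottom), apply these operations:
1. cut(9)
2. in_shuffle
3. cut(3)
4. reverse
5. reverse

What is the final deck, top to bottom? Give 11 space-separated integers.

After op 1 (cut(9)): [2 10 6 1 0 5 4 8 7 3 9]
After op 2 (in_shuffle): [5 2 4 10 8 6 7 1 3 0 9]
After op 3 (cut(3)): [10 8 6 7 1 3 0 9 5 2 4]
After op 4 (reverse): [4 2 5 9 0 3 1 7 6 8 10]
After op 5 (reverse): [10 8 6 7 1 3 0 9 5 2 4]

Answer: 10 8 6 7 1 3 0 9 5 2 4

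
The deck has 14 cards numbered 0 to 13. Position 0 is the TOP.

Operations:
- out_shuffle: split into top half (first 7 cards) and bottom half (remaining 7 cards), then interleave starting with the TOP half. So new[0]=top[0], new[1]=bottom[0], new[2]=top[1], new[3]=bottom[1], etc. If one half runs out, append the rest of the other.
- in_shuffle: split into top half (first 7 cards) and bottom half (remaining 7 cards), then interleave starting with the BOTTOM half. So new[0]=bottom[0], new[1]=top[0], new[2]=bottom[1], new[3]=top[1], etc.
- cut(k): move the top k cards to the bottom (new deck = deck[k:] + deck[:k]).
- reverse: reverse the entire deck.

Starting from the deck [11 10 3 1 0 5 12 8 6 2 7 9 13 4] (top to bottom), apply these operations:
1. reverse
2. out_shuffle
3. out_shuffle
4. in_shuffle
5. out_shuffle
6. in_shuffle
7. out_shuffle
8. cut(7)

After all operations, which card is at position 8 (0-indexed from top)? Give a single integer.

After op 1 (reverse): [4 13 9 7 2 6 8 12 5 0 1 3 10 11]
After op 2 (out_shuffle): [4 12 13 5 9 0 7 1 2 3 6 10 8 11]
After op 3 (out_shuffle): [4 1 12 2 13 3 5 6 9 10 0 8 7 11]
After op 4 (in_shuffle): [6 4 9 1 10 12 0 2 8 13 7 3 11 5]
After op 5 (out_shuffle): [6 2 4 8 9 13 1 7 10 3 12 11 0 5]
After op 6 (in_shuffle): [7 6 10 2 3 4 12 8 11 9 0 13 5 1]
After op 7 (out_shuffle): [7 8 6 11 10 9 2 0 3 13 4 5 12 1]
After op 8 (cut(7)): [0 3 13 4 5 12 1 7 8 6 11 10 9 2]
Position 8: card 8.

Answer: 8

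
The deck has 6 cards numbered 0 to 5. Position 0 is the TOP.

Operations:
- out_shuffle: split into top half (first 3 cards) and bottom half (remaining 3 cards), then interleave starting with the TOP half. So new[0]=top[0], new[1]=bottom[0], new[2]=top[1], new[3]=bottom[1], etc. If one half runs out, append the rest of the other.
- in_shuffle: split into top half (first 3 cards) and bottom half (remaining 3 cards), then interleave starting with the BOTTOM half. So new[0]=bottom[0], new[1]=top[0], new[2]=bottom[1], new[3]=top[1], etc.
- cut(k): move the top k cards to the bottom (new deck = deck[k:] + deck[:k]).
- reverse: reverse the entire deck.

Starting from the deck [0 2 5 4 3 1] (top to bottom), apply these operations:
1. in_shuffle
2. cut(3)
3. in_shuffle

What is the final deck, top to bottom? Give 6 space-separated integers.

After op 1 (in_shuffle): [4 0 3 2 1 5]
After op 2 (cut(3)): [2 1 5 4 0 3]
After op 3 (in_shuffle): [4 2 0 1 3 5]

Answer: 4 2 0 1 3 5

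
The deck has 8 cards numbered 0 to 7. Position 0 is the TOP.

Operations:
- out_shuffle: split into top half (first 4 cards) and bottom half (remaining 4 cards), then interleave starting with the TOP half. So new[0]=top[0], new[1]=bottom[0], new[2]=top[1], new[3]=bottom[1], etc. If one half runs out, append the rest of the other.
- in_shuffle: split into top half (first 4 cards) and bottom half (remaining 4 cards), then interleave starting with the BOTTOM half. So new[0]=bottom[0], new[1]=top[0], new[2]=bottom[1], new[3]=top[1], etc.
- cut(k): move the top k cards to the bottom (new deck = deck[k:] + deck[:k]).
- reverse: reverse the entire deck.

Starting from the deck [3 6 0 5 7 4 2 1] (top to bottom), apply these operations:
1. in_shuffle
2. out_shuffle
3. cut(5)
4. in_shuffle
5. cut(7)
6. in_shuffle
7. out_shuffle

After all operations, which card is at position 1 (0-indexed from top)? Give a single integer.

Answer: 5

Derivation:
After op 1 (in_shuffle): [7 3 4 6 2 0 1 5]
After op 2 (out_shuffle): [7 2 3 0 4 1 6 5]
After op 3 (cut(5)): [1 6 5 7 2 3 0 4]
After op 4 (in_shuffle): [2 1 3 6 0 5 4 7]
After op 5 (cut(7)): [7 2 1 3 6 0 5 4]
After op 6 (in_shuffle): [6 7 0 2 5 1 4 3]
After op 7 (out_shuffle): [6 5 7 1 0 4 2 3]
Position 1: card 5.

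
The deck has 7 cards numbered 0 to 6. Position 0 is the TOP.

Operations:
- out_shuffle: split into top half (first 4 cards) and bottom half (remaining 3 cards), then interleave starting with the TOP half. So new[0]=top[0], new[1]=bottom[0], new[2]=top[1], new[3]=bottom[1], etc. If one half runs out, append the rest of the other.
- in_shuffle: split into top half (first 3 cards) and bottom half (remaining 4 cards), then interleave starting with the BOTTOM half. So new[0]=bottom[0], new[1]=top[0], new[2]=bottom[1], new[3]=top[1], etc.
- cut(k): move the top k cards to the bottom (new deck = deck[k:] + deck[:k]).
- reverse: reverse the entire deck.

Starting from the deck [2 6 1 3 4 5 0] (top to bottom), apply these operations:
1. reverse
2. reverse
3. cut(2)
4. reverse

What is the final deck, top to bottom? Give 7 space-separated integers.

Answer: 6 2 0 5 4 3 1

Derivation:
After op 1 (reverse): [0 5 4 3 1 6 2]
After op 2 (reverse): [2 6 1 3 4 5 0]
After op 3 (cut(2)): [1 3 4 5 0 2 6]
After op 4 (reverse): [6 2 0 5 4 3 1]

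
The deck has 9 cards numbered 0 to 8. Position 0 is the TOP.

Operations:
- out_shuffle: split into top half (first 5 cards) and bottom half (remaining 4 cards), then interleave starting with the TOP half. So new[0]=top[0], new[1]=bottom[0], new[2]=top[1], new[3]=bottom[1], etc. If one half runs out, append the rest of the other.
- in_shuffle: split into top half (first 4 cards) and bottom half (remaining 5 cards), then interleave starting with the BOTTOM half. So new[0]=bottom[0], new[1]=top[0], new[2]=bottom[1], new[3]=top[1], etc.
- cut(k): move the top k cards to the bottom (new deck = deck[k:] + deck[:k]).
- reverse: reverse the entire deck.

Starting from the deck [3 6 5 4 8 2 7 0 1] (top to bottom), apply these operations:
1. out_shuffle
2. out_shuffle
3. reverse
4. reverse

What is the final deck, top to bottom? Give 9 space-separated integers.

After op 1 (out_shuffle): [3 2 6 7 5 0 4 1 8]
After op 2 (out_shuffle): [3 0 2 4 6 1 7 8 5]
After op 3 (reverse): [5 8 7 1 6 4 2 0 3]
After op 4 (reverse): [3 0 2 4 6 1 7 8 5]

Answer: 3 0 2 4 6 1 7 8 5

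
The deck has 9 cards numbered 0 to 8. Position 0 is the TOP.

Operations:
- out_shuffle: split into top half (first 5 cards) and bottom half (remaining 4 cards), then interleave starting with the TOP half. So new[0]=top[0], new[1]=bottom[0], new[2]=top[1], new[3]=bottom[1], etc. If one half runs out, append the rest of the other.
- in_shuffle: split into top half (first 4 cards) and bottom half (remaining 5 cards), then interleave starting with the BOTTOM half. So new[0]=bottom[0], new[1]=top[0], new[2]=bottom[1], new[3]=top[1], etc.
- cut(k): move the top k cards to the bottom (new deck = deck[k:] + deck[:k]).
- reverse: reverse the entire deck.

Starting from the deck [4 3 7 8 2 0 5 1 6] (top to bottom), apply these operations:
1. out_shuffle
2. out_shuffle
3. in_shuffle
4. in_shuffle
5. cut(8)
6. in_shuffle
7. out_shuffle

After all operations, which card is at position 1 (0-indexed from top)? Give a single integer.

After op 1 (out_shuffle): [4 0 3 5 7 1 8 6 2]
After op 2 (out_shuffle): [4 1 0 8 3 6 5 2 7]
After op 3 (in_shuffle): [3 4 6 1 5 0 2 8 7]
After op 4 (in_shuffle): [5 3 0 4 2 6 8 1 7]
After op 5 (cut(8)): [7 5 3 0 4 2 6 8 1]
After op 6 (in_shuffle): [4 7 2 5 6 3 8 0 1]
After op 7 (out_shuffle): [4 3 7 8 2 0 5 1 6]
Position 1: card 3.

Answer: 3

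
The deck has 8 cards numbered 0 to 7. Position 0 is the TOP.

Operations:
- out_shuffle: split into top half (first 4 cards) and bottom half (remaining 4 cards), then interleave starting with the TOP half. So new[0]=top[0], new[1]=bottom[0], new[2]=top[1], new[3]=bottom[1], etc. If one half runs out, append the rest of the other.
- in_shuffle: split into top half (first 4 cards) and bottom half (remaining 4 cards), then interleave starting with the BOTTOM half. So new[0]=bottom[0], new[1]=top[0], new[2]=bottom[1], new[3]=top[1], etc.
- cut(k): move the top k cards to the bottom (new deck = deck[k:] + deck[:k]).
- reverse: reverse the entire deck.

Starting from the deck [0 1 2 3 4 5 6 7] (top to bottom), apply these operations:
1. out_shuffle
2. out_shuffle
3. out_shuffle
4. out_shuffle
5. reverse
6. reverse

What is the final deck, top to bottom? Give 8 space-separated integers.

Answer: 0 4 1 5 2 6 3 7

Derivation:
After op 1 (out_shuffle): [0 4 1 5 2 6 3 7]
After op 2 (out_shuffle): [0 2 4 6 1 3 5 7]
After op 3 (out_shuffle): [0 1 2 3 4 5 6 7]
After op 4 (out_shuffle): [0 4 1 5 2 6 3 7]
After op 5 (reverse): [7 3 6 2 5 1 4 0]
After op 6 (reverse): [0 4 1 5 2 6 3 7]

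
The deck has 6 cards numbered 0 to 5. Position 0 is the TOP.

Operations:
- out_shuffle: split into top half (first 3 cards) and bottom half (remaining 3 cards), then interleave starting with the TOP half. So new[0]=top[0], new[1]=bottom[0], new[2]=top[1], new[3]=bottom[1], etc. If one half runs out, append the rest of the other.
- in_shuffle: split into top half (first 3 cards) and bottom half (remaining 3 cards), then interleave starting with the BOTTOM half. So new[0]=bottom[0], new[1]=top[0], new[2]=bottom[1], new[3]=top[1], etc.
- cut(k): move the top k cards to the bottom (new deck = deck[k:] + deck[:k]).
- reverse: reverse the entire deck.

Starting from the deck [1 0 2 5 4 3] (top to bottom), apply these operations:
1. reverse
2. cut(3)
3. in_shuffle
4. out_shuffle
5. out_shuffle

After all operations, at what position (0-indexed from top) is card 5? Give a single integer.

Answer: 1

Derivation:
After op 1 (reverse): [3 4 5 2 0 1]
After op 2 (cut(3)): [2 0 1 3 4 5]
After op 3 (in_shuffle): [3 2 4 0 5 1]
After op 4 (out_shuffle): [3 0 2 5 4 1]
After op 5 (out_shuffle): [3 5 0 4 2 1]
Card 5 is at position 1.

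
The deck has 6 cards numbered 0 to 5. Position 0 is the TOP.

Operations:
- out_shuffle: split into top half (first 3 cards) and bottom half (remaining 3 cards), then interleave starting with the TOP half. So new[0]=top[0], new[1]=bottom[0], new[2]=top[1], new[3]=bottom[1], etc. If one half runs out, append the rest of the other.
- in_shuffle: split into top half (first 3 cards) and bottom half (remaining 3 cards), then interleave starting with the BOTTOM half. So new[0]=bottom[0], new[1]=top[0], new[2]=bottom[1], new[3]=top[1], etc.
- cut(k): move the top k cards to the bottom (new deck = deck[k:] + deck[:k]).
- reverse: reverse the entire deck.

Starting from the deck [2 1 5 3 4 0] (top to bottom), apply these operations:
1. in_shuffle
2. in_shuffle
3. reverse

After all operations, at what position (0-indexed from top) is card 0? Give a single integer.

Answer: 3

Derivation:
After op 1 (in_shuffle): [3 2 4 1 0 5]
After op 2 (in_shuffle): [1 3 0 2 5 4]
After op 3 (reverse): [4 5 2 0 3 1]
Card 0 is at position 3.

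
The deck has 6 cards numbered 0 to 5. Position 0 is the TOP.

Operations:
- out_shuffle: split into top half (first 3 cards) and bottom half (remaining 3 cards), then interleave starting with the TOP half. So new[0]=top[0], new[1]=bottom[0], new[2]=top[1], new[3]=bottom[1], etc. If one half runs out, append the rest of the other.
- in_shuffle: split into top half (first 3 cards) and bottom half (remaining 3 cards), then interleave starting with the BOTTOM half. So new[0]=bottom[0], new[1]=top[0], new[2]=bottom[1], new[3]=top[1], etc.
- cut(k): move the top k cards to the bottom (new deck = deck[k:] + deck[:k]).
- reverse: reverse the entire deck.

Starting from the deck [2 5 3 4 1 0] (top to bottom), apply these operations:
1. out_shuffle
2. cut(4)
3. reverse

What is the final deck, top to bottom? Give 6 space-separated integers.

After op 1 (out_shuffle): [2 4 5 1 3 0]
After op 2 (cut(4)): [3 0 2 4 5 1]
After op 3 (reverse): [1 5 4 2 0 3]

Answer: 1 5 4 2 0 3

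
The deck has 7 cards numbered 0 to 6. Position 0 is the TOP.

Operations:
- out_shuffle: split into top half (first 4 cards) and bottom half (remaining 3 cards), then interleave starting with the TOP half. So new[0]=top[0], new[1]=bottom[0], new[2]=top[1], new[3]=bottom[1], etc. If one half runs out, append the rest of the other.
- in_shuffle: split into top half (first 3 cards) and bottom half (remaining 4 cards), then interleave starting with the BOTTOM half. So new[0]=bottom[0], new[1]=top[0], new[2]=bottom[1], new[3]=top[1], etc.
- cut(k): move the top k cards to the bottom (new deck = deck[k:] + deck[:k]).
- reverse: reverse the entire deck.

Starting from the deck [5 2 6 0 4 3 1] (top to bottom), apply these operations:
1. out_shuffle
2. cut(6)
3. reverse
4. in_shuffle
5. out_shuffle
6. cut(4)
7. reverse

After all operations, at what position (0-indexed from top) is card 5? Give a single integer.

Answer: 2

Derivation:
After op 1 (out_shuffle): [5 4 2 3 6 1 0]
After op 2 (cut(6)): [0 5 4 2 3 6 1]
After op 3 (reverse): [1 6 3 2 4 5 0]
After op 4 (in_shuffle): [2 1 4 6 5 3 0]
After op 5 (out_shuffle): [2 5 1 3 4 0 6]
After op 6 (cut(4)): [4 0 6 2 5 1 3]
After op 7 (reverse): [3 1 5 2 6 0 4]
Card 5 is at position 2.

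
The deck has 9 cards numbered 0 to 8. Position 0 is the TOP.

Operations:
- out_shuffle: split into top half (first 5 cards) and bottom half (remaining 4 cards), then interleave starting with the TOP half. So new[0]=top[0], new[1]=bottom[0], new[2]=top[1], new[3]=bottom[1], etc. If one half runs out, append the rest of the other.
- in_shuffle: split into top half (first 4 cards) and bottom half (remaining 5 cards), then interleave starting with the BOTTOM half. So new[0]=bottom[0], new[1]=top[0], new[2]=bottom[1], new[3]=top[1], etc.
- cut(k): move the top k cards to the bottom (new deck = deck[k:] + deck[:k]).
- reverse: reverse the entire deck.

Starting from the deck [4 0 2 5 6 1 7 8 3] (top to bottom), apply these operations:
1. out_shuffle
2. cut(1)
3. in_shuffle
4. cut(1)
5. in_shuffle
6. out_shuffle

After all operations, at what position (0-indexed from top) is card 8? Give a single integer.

After op 1 (out_shuffle): [4 1 0 7 2 8 5 3 6]
After op 2 (cut(1)): [1 0 7 2 8 5 3 6 4]
After op 3 (in_shuffle): [8 1 5 0 3 7 6 2 4]
After op 4 (cut(1)): [1 5 0 3 7 6 2 4 8]
After op 5 (in_shuffle): [7 1 6 5 2 0 4 3 8]
After op 6 (out_shuffle): [7 0 1 4 6 3 5 8 2]
Card 8 is at position 7.

Answer: 7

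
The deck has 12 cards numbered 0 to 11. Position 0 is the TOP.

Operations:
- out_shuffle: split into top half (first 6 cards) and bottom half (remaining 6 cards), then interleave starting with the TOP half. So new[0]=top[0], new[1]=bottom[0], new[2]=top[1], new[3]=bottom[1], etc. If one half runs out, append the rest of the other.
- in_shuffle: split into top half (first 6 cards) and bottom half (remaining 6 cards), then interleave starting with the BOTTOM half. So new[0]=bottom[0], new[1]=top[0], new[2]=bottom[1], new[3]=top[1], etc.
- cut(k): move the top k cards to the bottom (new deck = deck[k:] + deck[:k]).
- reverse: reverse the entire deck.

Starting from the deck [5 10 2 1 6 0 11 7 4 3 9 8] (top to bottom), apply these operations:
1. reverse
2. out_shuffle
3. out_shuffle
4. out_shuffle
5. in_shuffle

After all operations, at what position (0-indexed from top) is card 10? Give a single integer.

Answer: 7

Derivation:
After op 1 (reverse): [8 9 3 4 7 11 0 6 1 2 10 5]
After op 2 (out_shuffle): [8 0 9 6 3 1 4 2 7 10 11 5]
After op 3 (out_shuffle): [8 4 0 2 9 7 6 10 3 11 1 5]
After op 4 (out_shuffle): [8 6 4 10 0 3 2 11 9 1 7 5]
After op 5 (in_shuffle): [2 8 11 6 9 4 1 10 7 0 5 3]
Card 10 is at position 7.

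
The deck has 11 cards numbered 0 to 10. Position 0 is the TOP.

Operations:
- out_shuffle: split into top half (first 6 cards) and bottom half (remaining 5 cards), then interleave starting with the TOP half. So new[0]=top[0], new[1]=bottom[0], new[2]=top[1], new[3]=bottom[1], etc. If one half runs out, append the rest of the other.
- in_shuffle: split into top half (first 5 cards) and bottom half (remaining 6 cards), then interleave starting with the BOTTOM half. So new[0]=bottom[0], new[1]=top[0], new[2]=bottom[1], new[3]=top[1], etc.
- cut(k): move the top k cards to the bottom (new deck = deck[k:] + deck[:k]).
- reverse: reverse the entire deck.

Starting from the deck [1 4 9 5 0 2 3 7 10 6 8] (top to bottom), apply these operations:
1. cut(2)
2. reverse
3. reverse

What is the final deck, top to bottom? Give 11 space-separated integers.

Answer: 9 5 0 2 3 7 10 6 8 1 4

Derivation:
After op 1 (cut(2)): [9 5 0 2 3 7 10 6 8 1 4]
After op 2 (reverse): [4 1 8 6 10 7 3 2 0 5 9]
After op 3 (reverse): [9 5 0 2 3 7 10 6 8 1 4]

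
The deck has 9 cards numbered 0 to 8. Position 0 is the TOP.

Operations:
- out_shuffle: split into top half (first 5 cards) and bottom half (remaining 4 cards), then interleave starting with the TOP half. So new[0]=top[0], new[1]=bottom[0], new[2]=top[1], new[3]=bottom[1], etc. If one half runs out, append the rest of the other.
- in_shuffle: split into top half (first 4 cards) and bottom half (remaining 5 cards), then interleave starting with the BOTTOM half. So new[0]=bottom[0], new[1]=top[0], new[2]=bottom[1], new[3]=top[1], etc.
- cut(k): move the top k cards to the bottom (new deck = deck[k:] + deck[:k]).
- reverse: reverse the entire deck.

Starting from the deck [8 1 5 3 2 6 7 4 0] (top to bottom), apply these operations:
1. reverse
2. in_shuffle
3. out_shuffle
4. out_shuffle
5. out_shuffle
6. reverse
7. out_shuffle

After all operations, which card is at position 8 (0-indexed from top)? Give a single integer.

Answer: 7

Derivation:
After op 1 (reverse): [0 4 7 6 2 3 5 1 8]
After op 2 (in_shuffle): [2 0 3 4 5 7 1 6 8]
After op 3 (out_shuffle): [2 7 0 1 3 6 4 8 5]
After op 4 (out_shuffle): [2 6 7 4 0 8 1 5 3]
After op 5 (out_shuffle): [2 8 6 1 7 5 4 3 0]
After op 6 (reverse): [0 3 4 5 7 1 6 8 2]
After op 7 (out_shuffle): [0 1 3 6 4 8 5 2 7]
Position 8: card 7.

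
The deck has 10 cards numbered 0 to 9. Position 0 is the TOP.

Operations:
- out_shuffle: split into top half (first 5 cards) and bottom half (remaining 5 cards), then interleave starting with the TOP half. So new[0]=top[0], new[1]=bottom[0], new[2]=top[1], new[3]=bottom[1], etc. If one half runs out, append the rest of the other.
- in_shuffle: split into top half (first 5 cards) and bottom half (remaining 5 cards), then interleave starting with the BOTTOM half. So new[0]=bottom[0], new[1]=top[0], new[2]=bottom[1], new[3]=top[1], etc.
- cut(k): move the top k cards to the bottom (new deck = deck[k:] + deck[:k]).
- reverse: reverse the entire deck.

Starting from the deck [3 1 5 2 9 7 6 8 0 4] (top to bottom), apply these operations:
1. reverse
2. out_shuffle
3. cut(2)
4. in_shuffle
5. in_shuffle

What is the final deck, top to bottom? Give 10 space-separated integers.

Answer: 8 1 4 0 5 7 9 2 6 3

Derivation:
After op 1 (reverse): [4 0 8 6 7 9 2 5 1 3]
After op 2 (out_shuffle): [4 9 0 2 8 5 6 1 7 3]
After op 3 (cut(2)): [0 2 8 5 6 1 7 3 4 9]
After op 4 (in_shuffle): [1 0 7 2 3 8 4 5 9 6]
After op 5 (in_shuffle): [8 1 4 0 5 7 9 2 6 3]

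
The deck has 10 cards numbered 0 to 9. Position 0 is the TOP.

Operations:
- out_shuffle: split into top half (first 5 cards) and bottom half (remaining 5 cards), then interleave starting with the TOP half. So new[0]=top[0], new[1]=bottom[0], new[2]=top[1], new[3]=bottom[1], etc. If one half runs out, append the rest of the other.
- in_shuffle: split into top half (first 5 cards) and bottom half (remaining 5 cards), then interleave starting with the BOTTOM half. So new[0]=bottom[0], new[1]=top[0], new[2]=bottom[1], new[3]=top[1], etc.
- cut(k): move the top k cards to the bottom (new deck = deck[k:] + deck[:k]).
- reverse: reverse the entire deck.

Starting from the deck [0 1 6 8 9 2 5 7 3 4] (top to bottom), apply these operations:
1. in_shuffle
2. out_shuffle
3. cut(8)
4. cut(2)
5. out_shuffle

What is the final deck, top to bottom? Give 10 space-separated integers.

Answer: 2 8 6 1 0 4 3 7 5 9

Derivation:
After op 1 (in_shuffle): [2 0 5 1 7 6 3 8 4 9]
After op 2 (out_shuffle): [2 6 0 3 5 8 1 4 7 9]
After op 3 (cut(8)): [7 9 2 6 0 3 5 8 1 4]
After op 4 (cut(2)): [2 6 0 3 5 8 1 4 7 9]
After op 5 (out_shuffle): [2 8 6 1 0 4 3 7 5 9]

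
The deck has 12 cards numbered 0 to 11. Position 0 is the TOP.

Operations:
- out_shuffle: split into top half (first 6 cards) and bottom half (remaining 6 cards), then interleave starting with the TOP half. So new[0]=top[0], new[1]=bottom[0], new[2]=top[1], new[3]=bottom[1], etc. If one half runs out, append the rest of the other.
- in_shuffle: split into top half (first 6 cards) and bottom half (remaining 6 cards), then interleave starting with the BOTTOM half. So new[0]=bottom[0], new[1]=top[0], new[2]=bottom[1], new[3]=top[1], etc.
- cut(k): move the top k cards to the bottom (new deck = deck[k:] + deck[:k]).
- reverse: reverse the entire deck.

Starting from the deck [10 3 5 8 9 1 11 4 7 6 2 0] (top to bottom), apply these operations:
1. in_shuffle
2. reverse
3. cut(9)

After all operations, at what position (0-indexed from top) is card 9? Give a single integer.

Answer: 5

Derivation:
After op 1 (in_shuffle): [11 10 4 3 7 5 6 8 2 9 0 1]
After op 2 (reverse): [1 0 9 2 8 6 5 7 3 4 10 11]
After op 3 (cut(9)): [4 10 11 1 0 9 2 8 6 5 7 3]
Card 9 is at position 5.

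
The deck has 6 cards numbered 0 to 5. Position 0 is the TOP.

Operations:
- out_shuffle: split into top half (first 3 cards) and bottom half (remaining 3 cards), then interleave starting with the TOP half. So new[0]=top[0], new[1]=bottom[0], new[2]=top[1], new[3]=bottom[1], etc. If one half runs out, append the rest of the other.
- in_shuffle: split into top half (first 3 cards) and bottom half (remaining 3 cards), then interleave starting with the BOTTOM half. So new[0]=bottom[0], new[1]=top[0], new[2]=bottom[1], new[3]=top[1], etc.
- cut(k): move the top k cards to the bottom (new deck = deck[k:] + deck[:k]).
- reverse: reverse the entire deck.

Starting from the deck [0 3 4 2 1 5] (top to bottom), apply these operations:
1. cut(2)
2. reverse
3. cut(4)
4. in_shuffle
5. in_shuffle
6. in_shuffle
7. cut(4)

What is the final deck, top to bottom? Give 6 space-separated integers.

Answer: 5 1 2 4 3 0

Derivation:
After op 1 (cut(2)): [4 2 1 5 0 3]
After op 2 (reverse): [3 0 5 1 2 4]
After op 3 (cut(4)): [2 4 3 0 5 1]
After op 4 (in_shuffle): [0 2 5 4 1 3]
After op 5 (in_shuffle): [4 0 1 2 3 5]
After op 6 (in_shuffle): [2 4 3 0 5 1]
After op 7 (cut(4)): [5 1 2 4 3 0]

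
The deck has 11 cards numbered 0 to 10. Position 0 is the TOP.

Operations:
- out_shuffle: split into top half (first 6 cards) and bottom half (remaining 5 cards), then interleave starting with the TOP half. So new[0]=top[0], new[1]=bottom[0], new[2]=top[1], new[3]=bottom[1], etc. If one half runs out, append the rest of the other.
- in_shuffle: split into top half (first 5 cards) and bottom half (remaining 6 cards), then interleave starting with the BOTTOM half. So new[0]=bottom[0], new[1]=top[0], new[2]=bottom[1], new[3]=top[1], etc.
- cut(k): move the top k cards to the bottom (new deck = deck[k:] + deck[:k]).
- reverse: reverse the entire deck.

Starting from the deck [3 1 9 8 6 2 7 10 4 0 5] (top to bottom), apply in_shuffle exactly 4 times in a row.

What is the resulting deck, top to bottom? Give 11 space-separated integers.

After op 1 (in_shuffle): [2 3 7 1 10 9 4 8 0 6 5]
After op 2 (in_shuffle): [9 2 4 3 8 7 0 1 6 10 5]
After op 3 (in_shuffle): [7 9 0 2 1 4 6 3 10 8 5]
After op 4 (in_shuffle): [4 7 6 9 3 0 10 2 8 1 5]

Answer: 4 7 6 9 3 0 10 2 8 1 5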